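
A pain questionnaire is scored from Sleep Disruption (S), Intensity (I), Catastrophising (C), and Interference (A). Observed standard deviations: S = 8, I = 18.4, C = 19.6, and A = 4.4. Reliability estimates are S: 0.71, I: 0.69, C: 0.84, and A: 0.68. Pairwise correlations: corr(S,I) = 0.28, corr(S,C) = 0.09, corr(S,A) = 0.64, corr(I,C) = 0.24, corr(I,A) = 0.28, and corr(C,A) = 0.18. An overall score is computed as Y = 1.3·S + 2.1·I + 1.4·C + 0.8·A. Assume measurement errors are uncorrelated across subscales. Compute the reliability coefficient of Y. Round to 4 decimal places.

Var(Y) = 1.3²·8² + 2.1²·18.4² + 1.4²·19.6² + 0.8²·4.4² + 2·[2.73·8·18.4·0.28 + 1.82·8·19.6·0.09 + 1.04·8·4.4·0.64 + 2.94·18.4·19.6·0.24 + 1.68·18.4·4.4·0.28 + 1.12·19.6·4.4·0.18] = 2366.55 + 943.14 = 3309.69.
With uncorrelated errors the cross-covariances are all true-score covariance, so they carry over unchanged; only the diagonal terms shrink to ρᵢσᵢ².
True-score variance = [1.3²·8²·0.71 + 2.1²·18.4²·0.69 + 1.4²·19.6²·0.84 + 0.8²·4.4²·0.68] + 943.14 = 1747.9 + 943.14 = 2691.04.
Reliability = 2691.04 / 3309.69 = 0.8131.

0.8131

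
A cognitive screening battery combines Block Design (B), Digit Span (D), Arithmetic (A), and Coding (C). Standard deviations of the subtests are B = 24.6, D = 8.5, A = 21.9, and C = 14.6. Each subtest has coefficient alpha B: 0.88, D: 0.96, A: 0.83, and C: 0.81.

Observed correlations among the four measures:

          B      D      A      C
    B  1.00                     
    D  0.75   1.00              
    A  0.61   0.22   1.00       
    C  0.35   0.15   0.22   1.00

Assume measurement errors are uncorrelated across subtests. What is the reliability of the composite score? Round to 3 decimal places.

0.931

Var(B+D+A+C) = 24.6² + 8.5² + 21.9² + 14.6² + 2·[24.6·8.5·0.75 + 24.6·21.9·0.61 + 24.6·14.6·0.35 + 8.5·21.9·0.22 + 8.5·14.6·0.15 + 21.9·14.6·0.22] = 1370.18 + 1482.15 = 2852.33.
Under uncorrelated errors the observed covariances equal the true-score covariances, so only the own-variance terms attenuate.
True-score variance = [24.6²·0.88 + 8.5²·0.96 + 21.9²·0.83 + 14.6²·0.81] + 1482.15 = 1172.64 + 1482.15 = 2654.78.
Reliability = 2654.78 / 2852.33 = 0.931.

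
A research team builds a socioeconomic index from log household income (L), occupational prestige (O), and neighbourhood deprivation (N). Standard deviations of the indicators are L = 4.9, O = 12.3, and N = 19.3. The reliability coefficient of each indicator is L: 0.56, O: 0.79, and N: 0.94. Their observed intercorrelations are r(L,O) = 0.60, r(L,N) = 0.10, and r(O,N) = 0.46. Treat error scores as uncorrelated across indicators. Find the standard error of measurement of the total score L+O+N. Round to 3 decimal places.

Var(total) = 547.79 + 309.637 = 857.427.
True-score variance = 483.105 + 309.637 = 792.742, so reliability = 0.9246.
Error variance = 857.427 − 792.742 = 64.6847; SEM = √64.6847 = 8.043.

8.043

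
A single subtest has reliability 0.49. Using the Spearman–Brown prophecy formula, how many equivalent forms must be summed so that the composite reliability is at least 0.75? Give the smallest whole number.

k ≥ ρ*(1−ρ₁)/(ρ₁(1−ρ*)) = 0.75·0.51 / (0.49·0.25) = 3.122.
Smallest integer k = 4.

4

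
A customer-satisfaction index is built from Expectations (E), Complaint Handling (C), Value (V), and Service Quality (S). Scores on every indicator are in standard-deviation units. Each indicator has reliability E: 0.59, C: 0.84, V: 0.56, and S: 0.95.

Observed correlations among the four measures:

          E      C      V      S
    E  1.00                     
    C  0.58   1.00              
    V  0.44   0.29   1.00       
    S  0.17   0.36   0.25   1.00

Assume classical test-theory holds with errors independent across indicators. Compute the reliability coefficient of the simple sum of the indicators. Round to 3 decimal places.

Var(E+C+V+S) = 4 + 2·[0.58 + 0.44 + 0.17 + 0.29 + 0.36 + 0.25] = 4 + 4.18 = 8.18.
Because errors are independent across components, Cov(Tᵢ,Tⱼ) = Cov(Xᵢ,Xⱼ); the off-diagonal part of the true-score variance is the same as above.
True-score variance = [0.59 + 0.84 + 0.56 + 0.95] + 4.18 = 2.94 + 4.18 = 7.12.
Reliability = 7.12 / 8.18 = 0.870.

0.870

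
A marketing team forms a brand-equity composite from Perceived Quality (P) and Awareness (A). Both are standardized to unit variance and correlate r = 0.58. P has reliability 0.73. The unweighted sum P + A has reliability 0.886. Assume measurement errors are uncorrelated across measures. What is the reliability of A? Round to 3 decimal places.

0.910

Var(P+A) = 2 + 2·0.58 = 3.160.
True-score variance = ρ_P + ρ_A + 2·0.58, so 0.886 = (0.73 + ρ_A + 1.16) / 3.160.
ρ_A = 0.886·3.160 − 0.73 − 1.16 = 0.910.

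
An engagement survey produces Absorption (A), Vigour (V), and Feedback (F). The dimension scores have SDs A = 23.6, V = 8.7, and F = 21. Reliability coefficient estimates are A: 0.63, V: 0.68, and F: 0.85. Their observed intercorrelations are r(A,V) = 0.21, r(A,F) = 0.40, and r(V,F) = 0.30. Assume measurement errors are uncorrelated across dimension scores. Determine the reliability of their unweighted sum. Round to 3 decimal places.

Var(A+V+F) = 23.6² + 8.7² + 21² + 2·[23.6·8.7·0.21 + 23.6·21·0.40 + 8.7·21·0.30] = 1073.65 + 592.334 = 1665.98.
Under uncorrelated errors the observed covariances equal the true-score covariances, so only the own-variance terms attenuate.
True-score variance = [23.6²·0.63 + 8.7²·0.68 + 21²·0.85] + 592.334 = 777.204 + 592.334 = 1369.54.
Reliability = 1369.54 / 1665.98 = 0.822.

0.822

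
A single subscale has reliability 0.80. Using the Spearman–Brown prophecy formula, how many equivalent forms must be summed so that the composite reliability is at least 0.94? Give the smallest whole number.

k ≥ ρ*(1−ρ₁)/(ρ₁(1−ρ*)) = 0.94·0.20 / (0.80·0.06) = 3.917.
Smallest integer k = 4.

4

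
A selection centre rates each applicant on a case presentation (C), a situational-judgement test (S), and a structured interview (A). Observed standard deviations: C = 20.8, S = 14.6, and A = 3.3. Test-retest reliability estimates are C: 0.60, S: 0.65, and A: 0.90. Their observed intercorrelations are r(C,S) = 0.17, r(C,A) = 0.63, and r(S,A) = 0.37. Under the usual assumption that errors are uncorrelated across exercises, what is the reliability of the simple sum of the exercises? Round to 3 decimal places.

0.718

Var(C+S+A) = 20.8² + 14.6² + 3.3² + 2·[20.8·14.6·0.17 + 20.8·3.3·0.63 + 14.6·3.3·0.37] = 656.69 + 225.391 = 882.081.
Under uncorrelated errors the observed covariances equal the true-score covariances, so only the own-variance terms attenuate.
True-score variance = [20.8²·0.60 + 14.6²·0.65 + 3.3²·0.90] + 225.391 = 407.939 + 225.391 = 633.33.
Reliability = 633.33 / 882.081 = 0.718.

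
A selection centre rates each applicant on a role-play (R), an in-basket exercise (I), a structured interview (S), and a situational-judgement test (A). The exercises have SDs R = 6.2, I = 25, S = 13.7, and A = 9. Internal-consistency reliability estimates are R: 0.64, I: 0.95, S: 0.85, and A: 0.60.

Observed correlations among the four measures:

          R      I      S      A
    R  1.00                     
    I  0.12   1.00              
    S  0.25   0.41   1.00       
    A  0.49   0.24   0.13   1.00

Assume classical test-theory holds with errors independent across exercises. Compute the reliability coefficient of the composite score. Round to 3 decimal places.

0.929

Var(R+I+S+A) = 6.2² + 25² + 13.7² + 9² + 2·[6.2·25·0.12 + 6.2·13.7·0.25 + 6.2·9·0.49 + 25·13.7·0.41 + 25·9·0.24 + 13.7·9·0.13] = 932.13 + 555.262 = 1487.39.
Under uncorrelated errors the observed covariances equal the true-score covariances, so only the own-variance terms attenuate.
True-score variance = [6.2²·0.64 + 25²·0.95 + 13.7²·0.85 + 9²·0.60] + 555.262 = 826.488 + 555.262 = 1381.75.
Reliability = 1381.75 / 1487.39 = 0.929.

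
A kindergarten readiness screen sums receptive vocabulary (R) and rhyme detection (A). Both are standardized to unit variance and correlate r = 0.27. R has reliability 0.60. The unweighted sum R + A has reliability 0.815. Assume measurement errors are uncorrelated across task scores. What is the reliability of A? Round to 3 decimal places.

Var(R+A) = 2 + 2·0.27 = 2.540.
True-score variance = ρ_R + ρ_A + 2·0.27, so 0.815 = (0.60 + ρ_A + 0.54) / 2.540.
ρ_A = 0.815·2.540 − 0.60 − 0.54 = 0.930.

0.930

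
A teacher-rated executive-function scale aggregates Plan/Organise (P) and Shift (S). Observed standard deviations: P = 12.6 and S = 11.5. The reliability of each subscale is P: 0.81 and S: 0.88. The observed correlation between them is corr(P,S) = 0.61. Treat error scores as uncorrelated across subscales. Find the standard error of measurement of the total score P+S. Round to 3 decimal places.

Var(total) = 291.01 + 176.778 = 467.788.
True-score variance = 244.976 + 176.778 = 421.754, so reliability = 0.9016.
Error variance = 467.788 − 421.754 = 46.0344; SEM = √46.0344 = 6.785.

6.785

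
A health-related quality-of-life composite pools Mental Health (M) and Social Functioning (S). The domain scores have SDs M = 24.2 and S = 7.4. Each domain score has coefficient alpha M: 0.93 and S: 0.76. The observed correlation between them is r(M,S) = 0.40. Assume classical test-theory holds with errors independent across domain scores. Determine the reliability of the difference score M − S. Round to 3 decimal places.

Var(M−S) = 24.2² + 7.4² − 2·24.2·7.4·0.40 = 640.4 − 143.264 = 497.136.
Under uncorrelated errors the observed covariances equal the true-score covariances, so only the own-variance terms attenuate.
True-score variance = [24.2²·0.93 + 7.4²·0.76] − 143.264 = 586.263 − 143.264 = 442.999.
Reliability = 442.999 / 497.136 = 0.891.

0.891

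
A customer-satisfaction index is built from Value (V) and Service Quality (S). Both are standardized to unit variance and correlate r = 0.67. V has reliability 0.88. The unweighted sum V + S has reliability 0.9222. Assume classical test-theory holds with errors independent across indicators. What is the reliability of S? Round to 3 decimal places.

Var(V+S) = 2 + 2·0.67 = 3.340.
True-score variance = ρ_V + ρ_S + 2·0.67, so 0.9222 = (0.88 + ρ_S + 1.34) / 3.340.
ρ_S = 0.9222·3.340 − 0.88 − 1.34 = 0.860.

0.860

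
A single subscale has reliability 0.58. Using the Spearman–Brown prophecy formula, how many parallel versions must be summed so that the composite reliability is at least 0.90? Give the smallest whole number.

k ≥ ρ*(1−ρ₁)/(ρ₁(1−ρ*)) = 0.90·0.42 / (0.58·0.10) = 6.517.
Smallest integer k = 7.

7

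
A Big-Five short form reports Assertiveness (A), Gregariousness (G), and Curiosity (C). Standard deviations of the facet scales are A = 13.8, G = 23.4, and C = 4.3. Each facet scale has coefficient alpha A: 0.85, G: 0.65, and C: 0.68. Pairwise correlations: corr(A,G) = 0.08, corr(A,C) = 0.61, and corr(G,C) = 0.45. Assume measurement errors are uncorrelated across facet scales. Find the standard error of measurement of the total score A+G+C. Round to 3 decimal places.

Var(total) = 756.49 + 214.62 = 971.11.
True-score variance = 530.361 + 214.62 = 744.981, so reliability = 0.7671.
Error variance = 971.11 − 744.981 = 226.129; SEM = √226.129 = 15.038.

15.038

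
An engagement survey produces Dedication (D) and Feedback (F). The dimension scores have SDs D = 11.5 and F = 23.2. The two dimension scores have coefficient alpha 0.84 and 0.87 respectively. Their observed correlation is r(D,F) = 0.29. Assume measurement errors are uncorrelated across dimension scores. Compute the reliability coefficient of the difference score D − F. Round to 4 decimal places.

0.8233

Var(D−F) = 11.5² + 23.2² − 2·11.5·23.2·0.29 = 670.49 − 154.744 = 515.746.
With uncorrelated errors the cross-covariances are all true-score covariance, so they carry over unchanged; only the diagonal terms shrink to ρᵢσᵢ².
True-score variance = [11.5²·0.84 + 23.2²·0.87] − 154.744 = 579.359 − 154.744 = 424.615.
Reliability = 424.615 / 515.746 = 0.8233.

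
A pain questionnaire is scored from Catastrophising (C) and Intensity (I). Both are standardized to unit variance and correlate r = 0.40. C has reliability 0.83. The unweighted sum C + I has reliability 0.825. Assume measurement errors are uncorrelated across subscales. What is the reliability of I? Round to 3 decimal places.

Var(C+I) = 2 + 2·0.40 = 2.800.
True-score variance = ρ_C + ρ_I + 2·0.40, so 0.825 = (0.83 + ρ_I + 0.80) / 2.800.
ρ_I = 0.825·2.800 − 0.83 − 0.80 = 0.680.

0.680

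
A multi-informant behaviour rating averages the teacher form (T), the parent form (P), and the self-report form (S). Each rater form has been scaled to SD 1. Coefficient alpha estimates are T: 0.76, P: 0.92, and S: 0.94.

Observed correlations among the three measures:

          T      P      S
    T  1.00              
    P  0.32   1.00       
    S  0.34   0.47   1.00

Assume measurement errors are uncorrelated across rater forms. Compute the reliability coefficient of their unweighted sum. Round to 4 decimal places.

0.9278

Var(T+P+S) = 3 + 2·[0.32 + 0.34 + 0.47] = 3 + 2.26 = 5.26.
With uncorrelated errors the cross-covariances are all true-score covariance, so they carry over unchanged; only the diagonal terms shrink to ρᵢσᵢ².
True-score variance = [0.76 + 0.92 + 0.94] + 2.26 = 2.62 + 2.26 = 4.88.
Reliability = 4.88 / 5.26 = 0.9278.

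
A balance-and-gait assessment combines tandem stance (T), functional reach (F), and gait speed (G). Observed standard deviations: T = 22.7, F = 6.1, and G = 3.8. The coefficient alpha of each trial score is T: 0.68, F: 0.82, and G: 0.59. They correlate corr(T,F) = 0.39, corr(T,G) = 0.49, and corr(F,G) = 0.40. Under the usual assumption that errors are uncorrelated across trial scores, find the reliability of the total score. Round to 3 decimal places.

Var(T+F+G) = 22.7² + 6.1² + 3.8² + 2·[22.7·6.1·0.39 + 22.7·3.8·0.49 + 6.1·3.8·0.40] = 566.94 + 211.085 = 778.025.
Under uncorrelated errors the observed covariances equal the true-score covariances, so only the own-variance terms attenuate.
True-score variance = [22.7²·0.68 + 6.1²·0.82 + 3.8²·0.59] + 211.085 = 389.429 + 211.085 = 600.514.
Reliability = 600.514 / 778.025 = 0.772.

0.772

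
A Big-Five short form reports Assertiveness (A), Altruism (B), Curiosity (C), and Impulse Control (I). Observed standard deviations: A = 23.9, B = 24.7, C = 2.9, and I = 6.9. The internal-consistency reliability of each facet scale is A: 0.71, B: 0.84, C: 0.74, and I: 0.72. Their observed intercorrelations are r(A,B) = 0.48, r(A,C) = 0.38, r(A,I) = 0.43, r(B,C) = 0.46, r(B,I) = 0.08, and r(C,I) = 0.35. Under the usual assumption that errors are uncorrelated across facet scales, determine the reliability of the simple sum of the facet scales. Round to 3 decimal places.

Var(A+B+C+I) = 23.9² + 24.7² + 2.9² + 6.9² + 2·[23.9·24.7·0.48 + 23.9·2.9·0.38 + 23.9·6.9·0.43 + 24.7·2.9·0.46 + 24.7·6.9·0.08 + 2.9·6.9·0.35] = 1237.32 + 868.39 = 2105.71.
Because errors are independent across components, Cov(Tᵢ,Tⱼ) = Cov(Xᵢ,Xⱼ); the off-diagonal part of the true-score variance is the same as above.
True-score variance = [23.9²·0.71 + 24.7²·0.84 + 2.9²·0.74 + 6.9²·0.72] + 868.39 = 958.537 + 868.39 = 1826.93.
Reliability = 1826.93 / 2105.71 = 0.868.

0.868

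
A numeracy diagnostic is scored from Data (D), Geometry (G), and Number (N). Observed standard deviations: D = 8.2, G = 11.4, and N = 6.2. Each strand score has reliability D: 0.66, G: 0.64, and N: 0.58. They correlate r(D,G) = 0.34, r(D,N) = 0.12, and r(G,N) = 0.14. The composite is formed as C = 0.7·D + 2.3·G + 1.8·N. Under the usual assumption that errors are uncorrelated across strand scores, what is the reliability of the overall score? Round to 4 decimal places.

Var(C) = 0.7²·8.2² + 2.3²·11.4² + 1.8²·6.2² + 2·[1.61·8.2·11.4·0.34 + 1.26·8.2·6.2·0.12 + 4.14·11.4·6.2·0.14] = 844.982 + 199.648 = 1044.63.
Because errors are independent across components, Cov(Tᵢ,Tⱼ) = Cov(Xᵢ,Xⱼ); the off-diagonal part of the true-score variance is the same as above.
True-score variance = [0.7²·8.2²·0.66 + 2.3²·11.4²·0.64 + 1.8²·6.2²·0.58] + 199.648 = 533.974 + 199.648 = 733.623.
Reliability = 733.623 / 1044.63 = 0.7023.

0.7023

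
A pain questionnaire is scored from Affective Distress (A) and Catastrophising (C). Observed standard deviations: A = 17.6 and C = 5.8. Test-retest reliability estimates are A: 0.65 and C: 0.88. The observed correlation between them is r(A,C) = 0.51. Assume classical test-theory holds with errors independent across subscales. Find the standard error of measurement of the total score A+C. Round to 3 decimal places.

Var(total) = 343.4 + 104.122 = 447.522.
True-score variance = 230.947 + 104.122 = 335.069, so reliability = 0.7487.
Error variance = 447.522 − 335.069 = 112.453; SEM = √112.453 = 10.604.

10.604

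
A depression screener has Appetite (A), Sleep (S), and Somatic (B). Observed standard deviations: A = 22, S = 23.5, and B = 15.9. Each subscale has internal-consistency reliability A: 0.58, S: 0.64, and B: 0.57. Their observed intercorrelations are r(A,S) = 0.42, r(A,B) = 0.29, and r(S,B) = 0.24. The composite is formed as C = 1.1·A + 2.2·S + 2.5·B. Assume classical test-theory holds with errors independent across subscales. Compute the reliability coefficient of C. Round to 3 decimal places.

0.746

Var(C) = 1.1²·22² + 2.2²·23.5² + 2.5²·15.9² + 2·[2.42·22·23.5·0.42 + 2.75·22·15.9·0.29 + 5.5·23.5·15.9·0.24] = 4838.59 + 2595.32 = 7433.92.
With uncorrelated errors the cross-covariances are all true-score covariance, so they carry over unchanged; only the diagonal terms shrink to ρᵢσᵢ².
True-score variance = [1.1²·22²·0.58 + 2.2²·23.5²·0.64 + 2.5²·15.9²·0.57] + 2595.32 = 2950.96 + 2595.32 = 5546.28.
Reliability = 5546.28 / 7433.92 = 0.746.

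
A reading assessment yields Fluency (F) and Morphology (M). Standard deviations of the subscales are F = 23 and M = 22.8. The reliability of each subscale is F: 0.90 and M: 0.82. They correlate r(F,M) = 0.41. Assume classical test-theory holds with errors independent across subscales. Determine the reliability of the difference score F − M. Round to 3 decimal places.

0.763

Var(F−M) = 23² + 22.8² − 2·23·22.8·0.41 = 1048.84 − 430.008 = 618.832.
Because errors are independent across components, Cov(Tᵢ,Tⱼ) = Cov(Xᵢ,Xⱼ); the off-diagonal part of the true-score variance is the same as above.
True-score variance = [23²·0.90 + 22.8²·0.82] − 430.008 = 902.369 − 430.008 = 472.361.
Reliability = 472.361 / 618.832 = 0.763.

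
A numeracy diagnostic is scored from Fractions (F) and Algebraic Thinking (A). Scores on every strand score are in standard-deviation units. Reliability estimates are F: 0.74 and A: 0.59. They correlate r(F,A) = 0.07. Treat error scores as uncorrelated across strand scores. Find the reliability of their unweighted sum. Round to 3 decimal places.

0.687

Var(F+A) = 2 + 2·[0.07] = 2 + 0.14 = 2.14.
With uncorrelated errors the cross-covariances are all true-score covariance, so they carry over unchanged; only the diagonal terms shrink to ρᵢσᵢ².
True-score variance = [0.74 + 0.59] + 0.14 = 1.33 + 0.14 = 1.47.
Reliability = 1.47 / 2.14 = 0.687.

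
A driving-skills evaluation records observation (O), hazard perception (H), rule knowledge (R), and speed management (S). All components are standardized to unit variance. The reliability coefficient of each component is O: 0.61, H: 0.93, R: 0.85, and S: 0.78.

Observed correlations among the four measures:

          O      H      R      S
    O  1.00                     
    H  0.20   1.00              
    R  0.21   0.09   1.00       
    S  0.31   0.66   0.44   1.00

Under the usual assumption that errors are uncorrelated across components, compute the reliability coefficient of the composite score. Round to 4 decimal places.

0.8939

Var(O+H+R+S) = 4 + 2·[0.20 + 0.21 + 0.31 + 0.09 + 0.66 + 0.44] = 4 + 3.82 = 7.82.
Under uncorrelated errors the observed covariances equal the true-score covariances, so only the own-variance terms attenuate.
True-score variance = [0.61 + 0.93 + 0.85 + 0.78] + 3.82 = 3.17 + 3.82 = 6.99.
Reliability = 6.99 / 7.82 = 0.8939.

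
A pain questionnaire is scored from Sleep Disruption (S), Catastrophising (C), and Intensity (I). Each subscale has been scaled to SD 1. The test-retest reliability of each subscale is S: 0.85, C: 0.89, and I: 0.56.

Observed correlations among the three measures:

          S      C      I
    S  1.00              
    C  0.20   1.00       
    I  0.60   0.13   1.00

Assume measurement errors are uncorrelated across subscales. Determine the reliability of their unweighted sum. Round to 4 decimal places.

0.8560

Var(S+C+I) = 3 + 2·[0.20 + 0.60 + 0.13] = 3 + 1.86 = 4.86.
Because errors are independent across components, Cov(Tᵢ,Tⱼ) = Cov(Xᵢ,Xⱼ); the off-diagonal part of the true-score variance is the same as above.
True-score variance = [0.85 + 0.89 + 0.56] + 1.86 = 2.3 + 1.86 = 4.16.
Reliability = 4.16 / 4.86 = 0.8560.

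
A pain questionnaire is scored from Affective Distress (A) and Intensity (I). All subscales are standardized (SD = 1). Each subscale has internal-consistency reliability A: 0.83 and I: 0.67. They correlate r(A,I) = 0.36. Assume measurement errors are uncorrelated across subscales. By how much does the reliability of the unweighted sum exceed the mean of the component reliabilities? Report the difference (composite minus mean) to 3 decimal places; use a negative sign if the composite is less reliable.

Var(sum) = 2 + 0.72 = 2.72; true-score variance = 1.5 + 0.72 = 2.22; composite reliability = 0.8162.
Mean component reliability = 0.7500.
Difference = 0.8162 − 0.7500 = 0.066.

0.066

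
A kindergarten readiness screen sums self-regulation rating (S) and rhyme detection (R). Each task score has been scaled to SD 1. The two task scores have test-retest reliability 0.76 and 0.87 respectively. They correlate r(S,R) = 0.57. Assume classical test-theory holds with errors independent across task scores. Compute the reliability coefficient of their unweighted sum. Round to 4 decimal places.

0.8822

Var(S+R) = 2 + 2·[0.57] = 2 + 1.14 = 3.14.
Under uncorrelated errors the observed covariances equal the true-score covariances, so only the own-variance terms attenuate.
True-score variance = [0.76 + 0.87] + 1.14 = 1.63 + 1.14 = 2.77.
Reliability = 2.77 / 3.14 = 0.8822.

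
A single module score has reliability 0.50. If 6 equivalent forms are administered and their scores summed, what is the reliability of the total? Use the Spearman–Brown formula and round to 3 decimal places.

ρ_k = kρ / (1 + (k−1)ρ) = 6·0.50 / (1 + 5·0.50) = 3.000 / 3.500 = 0.857.

0.857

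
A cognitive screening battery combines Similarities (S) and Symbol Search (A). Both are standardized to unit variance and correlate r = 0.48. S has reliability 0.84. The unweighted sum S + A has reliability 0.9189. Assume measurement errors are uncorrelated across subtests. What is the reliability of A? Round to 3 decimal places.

Var(S+A) = 2 + 2·0.48 = 2.960.
True-score variance = ρ_S + ρ_A + 2·0.48, so 0.9189 = (0.84 + ρ_A + 0.96) / 2.960.
ρ_A = 0.9189·2.960 − 0.84 − 0.96 = 0.920.

0.920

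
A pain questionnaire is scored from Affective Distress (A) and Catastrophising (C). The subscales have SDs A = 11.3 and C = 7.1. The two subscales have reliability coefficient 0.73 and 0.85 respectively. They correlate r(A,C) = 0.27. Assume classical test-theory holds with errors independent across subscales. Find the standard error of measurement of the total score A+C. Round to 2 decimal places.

6.48

Var(total) = 178.1 + 43.3242 = 221.424.
True-score variance = 136.062 + 43.3242 = 179.386, so reliability = 0.8101.
Error variance = 221.424 − 179.386 = 42.0378; SEM = √42.0378 = 6.48.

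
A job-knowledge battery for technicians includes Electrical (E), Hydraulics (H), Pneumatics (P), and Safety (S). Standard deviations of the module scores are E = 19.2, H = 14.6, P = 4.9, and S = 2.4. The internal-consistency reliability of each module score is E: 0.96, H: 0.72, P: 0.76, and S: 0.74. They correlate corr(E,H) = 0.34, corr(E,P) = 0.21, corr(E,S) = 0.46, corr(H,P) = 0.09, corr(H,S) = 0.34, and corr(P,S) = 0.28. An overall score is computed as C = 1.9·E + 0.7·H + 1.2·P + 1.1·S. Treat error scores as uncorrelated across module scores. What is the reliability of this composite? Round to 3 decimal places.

Var(C) = 1.9²·19.2² + 0.7²·14.6² + 1.2²·4.9² + 1.1²·2.4² + 2·[1.33·19.2·14.6·0.34 + 2.28·19.2·4.9·0.21 + 2.09·19.2·2.4·0.46 + 0.84·14.6·4.9·0.09 + 0.77·14.6·2.4·0.34 + 1.32·4.9·2.4·0.28] = 1476.78 + 470.072 = 1946.85.
Under uncorrelated errors the observed covariances equal the true-score covariances, so only the own-variance terms attenuate.
True-score variance = [1.9²·19.2²·0.96 + 0.7²·14.6²·0.72 + 1.2²·4.9²·0.76 + 1.1²·2.4²·0.74] + 470.072 = 1384.2 + 470.072 = 1854.27.
Reliability = 1854.27 / 1946.85 = 0.952.

0.952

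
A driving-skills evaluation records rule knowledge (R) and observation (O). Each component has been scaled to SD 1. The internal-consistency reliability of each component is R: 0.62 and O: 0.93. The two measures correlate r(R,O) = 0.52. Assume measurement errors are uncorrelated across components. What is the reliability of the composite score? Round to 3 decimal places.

0.852

Var(R+O) = 2 + 2·[0.52] = 2 + 1.04 = 3.04.
Because errors are independent across components, Cov(Tᵢ,Tⱼ) = Cov(Xᵢ,Xⱼ); the off-diagonal part of the true-score variance is the same as above.
True-score variance = [0.62 + 0.93] + 1.04 = 1.55 + 1.04 = 2.59.
Reliability = 2.59 / 3.04 = 0.852.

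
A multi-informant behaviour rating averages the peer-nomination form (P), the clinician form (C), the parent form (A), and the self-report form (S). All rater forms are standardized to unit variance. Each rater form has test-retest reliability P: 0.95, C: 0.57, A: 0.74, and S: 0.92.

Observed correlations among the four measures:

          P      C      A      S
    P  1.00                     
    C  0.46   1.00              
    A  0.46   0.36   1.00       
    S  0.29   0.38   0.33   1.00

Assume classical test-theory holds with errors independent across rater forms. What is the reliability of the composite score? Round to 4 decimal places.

0.9042

Var(P+C+A+S) = 4 + 2·[0.46 + 0.46 + 0.29 + 0.36 + 0.38 + 0.33] = 4 + 4.56 = 8.56.
Because errors are independent across components, Cov(Tᵢ,Tⱼ) = Cov(Xᵢ,Xⱼ); the off-diagonal part of the true-score variance is the same as above.
True-score variance = [0.95 + 0.57 + 0.74 + 0.92] + 4.56 = 3.18 + 4.56 = 7.74.
Reliability = 7.74 / 8.56 = 0.9042.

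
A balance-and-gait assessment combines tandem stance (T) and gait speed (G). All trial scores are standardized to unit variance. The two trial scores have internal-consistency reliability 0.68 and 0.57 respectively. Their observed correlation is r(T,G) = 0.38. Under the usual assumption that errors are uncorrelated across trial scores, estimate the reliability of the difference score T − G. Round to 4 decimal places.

Var(T−G) = 1 + 1 − 2·0.38 = 2 − 0.76 = 1.24.
Under uncorrelated errors the observed covariances equal the true-score covariances, so only the own-variance terms attenuate.
True-score variance = [0.68 + 0.57] − 0.76 = 1.25 − 0.76 = 0.49.
Reliability = 0.49 / 1.24 = 0.3952.

0.3952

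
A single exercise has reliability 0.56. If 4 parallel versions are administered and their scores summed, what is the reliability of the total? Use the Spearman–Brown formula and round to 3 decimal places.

0.836

ρ_k = kρ / (1 + (k−1)ρ) = 4·0.56 / (1 + 3·0.56) = 2.240 / 2.680 = 0.836.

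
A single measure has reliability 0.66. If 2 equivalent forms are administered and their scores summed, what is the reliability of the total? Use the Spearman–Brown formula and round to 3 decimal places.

ρ_k = kρ / (1 + (k−1)ρ) = 2·0.66 / (1 + 1·0.66) = 1.320 / 1.660 = 0.795.

0.795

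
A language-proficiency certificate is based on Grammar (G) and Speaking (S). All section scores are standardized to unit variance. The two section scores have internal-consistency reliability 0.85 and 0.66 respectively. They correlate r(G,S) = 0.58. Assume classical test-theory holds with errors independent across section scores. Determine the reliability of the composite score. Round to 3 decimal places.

0.845

Var(G+S) = 2 + 2·[0.58] = 2 + 1.16 = 3.16.
Under uncorrelated errors the observed covariances equal the true-score covariances, so only the own-variance terms attenuate.
True-score variance = [0.85 + 0.66] + 1.16 = 1.51 + 1.16 = 2.67.
Reliability = 2.67 / 3.16 = 0.845.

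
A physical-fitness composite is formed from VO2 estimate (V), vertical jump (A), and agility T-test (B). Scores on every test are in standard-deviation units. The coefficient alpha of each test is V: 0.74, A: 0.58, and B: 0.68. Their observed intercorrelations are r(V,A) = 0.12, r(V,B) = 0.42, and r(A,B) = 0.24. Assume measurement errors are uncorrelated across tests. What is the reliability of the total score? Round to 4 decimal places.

Var(V+A+B) = 3 + 2·[0.12 + 0.42 + 0.24] = 3 + 1.56 = 4.56.
Because errors are independent across components, Cov(Tᵢ,Tⱼ) = Cov(Xᵢ,Xⱼ); the off-diagonal part of the true-score variance is the same as above.
True-score variance = [0.74 + 0.58 + 0.68] + 1.56 = 2 + 1.56 = 3.56.
Reliability = 3.56 / 4.56 = 0.7807.

0.7807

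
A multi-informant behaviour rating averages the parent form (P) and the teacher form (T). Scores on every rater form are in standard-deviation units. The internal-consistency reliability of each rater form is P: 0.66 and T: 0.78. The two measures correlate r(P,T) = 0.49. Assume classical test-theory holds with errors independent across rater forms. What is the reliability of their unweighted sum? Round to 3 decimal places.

0.812

Var(P+T) = 2 + 2·[0.49] = 2 + 0.98 = 2.98.
Because errors are independent across components, Cov(Tᵢ,Tⱼ) = Cov(Xᵢ,Xⱼ); the off-diagonal part of the true-score variance is the same as above.
True-score variance = [0.66 + 0.78] + 0.98 = 1.44 + 0.98 = 2.42.
Reliability = 2.42 / 2.98 = 0.812.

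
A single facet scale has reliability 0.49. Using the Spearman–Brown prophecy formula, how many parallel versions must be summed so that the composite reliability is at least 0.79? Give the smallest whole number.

k ≥ ρ*(1−ρ₁)/(ρ₁(1−ρ*)) = 0.79·0.51 / (0.49·0.21) = 3.915.
Smallest integer k = 4.

4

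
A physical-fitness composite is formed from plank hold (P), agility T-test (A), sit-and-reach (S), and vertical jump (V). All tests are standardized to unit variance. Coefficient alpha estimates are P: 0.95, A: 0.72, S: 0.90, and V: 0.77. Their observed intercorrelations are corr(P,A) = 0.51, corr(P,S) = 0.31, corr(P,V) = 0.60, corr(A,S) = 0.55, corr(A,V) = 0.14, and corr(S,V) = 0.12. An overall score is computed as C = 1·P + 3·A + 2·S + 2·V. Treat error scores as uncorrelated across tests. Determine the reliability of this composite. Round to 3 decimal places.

Var(C) = 1 + 3² + 2² + 2² + 2·[3·0.51 + 2·0.31 + 2·0.60 + 6·0.55 + 6·0.14 + 4·0.12] = 18 + 15.94 = 33.94.
Under uncorrelated errors the observed covariances equal the true-score covariances, so only the own-variance terms attenuate.
True-score variance = [0.95 + 3²·0.72 + 2²·0.90 + 2²·0.77] + 15.94 = 14.11 + 15.94 = 30.05.
Reliability = 30.05 / 33.94 = 0.885.

0.885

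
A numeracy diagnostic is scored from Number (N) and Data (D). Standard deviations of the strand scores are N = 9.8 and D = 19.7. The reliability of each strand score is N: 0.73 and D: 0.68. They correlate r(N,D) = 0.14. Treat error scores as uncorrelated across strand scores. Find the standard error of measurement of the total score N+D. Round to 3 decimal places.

Var(total) = 484.13 + 54.0568 = 538.187.
True-score variance = 334.01 + 54.0568 = 388.067, so reliability = 0.7211.
Error variance = 538.187 − 388.067 = 150.12; SEM = √150.12 = 12.252.

12.252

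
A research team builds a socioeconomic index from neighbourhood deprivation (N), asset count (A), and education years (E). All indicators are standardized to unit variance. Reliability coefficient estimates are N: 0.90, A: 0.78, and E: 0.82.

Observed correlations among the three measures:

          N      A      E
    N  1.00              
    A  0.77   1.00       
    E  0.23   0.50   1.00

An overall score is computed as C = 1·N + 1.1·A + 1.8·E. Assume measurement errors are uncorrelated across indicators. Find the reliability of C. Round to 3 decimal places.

Var(C) = 1 + 1.1² + 1.8² + 2·[1.1·0.77 + 1.8·0.23 + 1.98·0.50] = 5.45 + 4.502 = 9.952.
Because errors are independent across components, Cov(Tᵢ,Tⱼ) = Cov(Xᵢ,Xⱼ); the off-diagonal part of the true-score variance is the same as above.
True-score variance = [0.90 + 1.1²·0.78 + 1.8²·0.82] + 4.502 = 4.5006 + 4.502 = 9.0026.
Reliability = 9.0026 / 9.952 = 0.905.

0.905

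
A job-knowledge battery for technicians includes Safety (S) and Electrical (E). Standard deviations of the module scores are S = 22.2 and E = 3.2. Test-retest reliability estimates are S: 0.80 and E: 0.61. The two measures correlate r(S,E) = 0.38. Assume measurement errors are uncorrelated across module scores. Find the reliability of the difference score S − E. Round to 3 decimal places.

0.772

Var(S−E) = 22.2² + 3.2² − 2·22.2·3.2·0.38 = 503.08 − 53.9904 = 449.09.
With uncorrelated errors the cross-covariances are all true-score covariance, so they carry over unchanged; only the diagonal terms shrink to ρᵢσᵢ².
True-score variance = [22.2²·0.80 + 3.2²·0.61] − 53.9904 = 400.518 − 53.9904 = 346.528.
Reliability = 346.528 / 449.09 = 0.772.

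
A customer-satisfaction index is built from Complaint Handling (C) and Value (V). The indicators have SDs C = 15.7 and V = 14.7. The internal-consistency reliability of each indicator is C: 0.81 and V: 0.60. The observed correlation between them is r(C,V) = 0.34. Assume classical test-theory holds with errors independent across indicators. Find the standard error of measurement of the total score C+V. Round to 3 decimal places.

Var(total) = 462.58 + 156.937 = 619.517.
True-score variance = 329.311 + 156.937 = 486.248, so reliability = 0.7849.
Error variance = 619.517 − 486.248 = 133.269; SEM = √133.269 = 11.544.

11.544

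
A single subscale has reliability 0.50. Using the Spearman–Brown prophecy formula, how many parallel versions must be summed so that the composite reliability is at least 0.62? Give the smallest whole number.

2

k ≥ ρ*(1−ρ₁)/(ρ₁(1−ρ*)) = 0.62·0.50 / (0.50·0.38) = 1.632.
Smallest integer k = 2.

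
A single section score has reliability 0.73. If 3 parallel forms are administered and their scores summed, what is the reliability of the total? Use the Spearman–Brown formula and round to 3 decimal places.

0.890

ρ_k = kρ / (1 + (k−1)ρ) = 3·0.73 / (1 + 2·0.73) = 2.190 / 2.460 = 0.890.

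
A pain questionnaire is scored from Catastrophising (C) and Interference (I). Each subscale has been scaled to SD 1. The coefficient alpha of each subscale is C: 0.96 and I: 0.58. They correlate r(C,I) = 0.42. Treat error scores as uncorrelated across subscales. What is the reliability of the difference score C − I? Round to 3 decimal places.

Var(C−I) = 1 + 1 − 2·0.42 = 2 − 0.84 = 1.16.
Because errors are independent across components, Cov(Tᵢ,Tⱼ) = Cov(Xᵢ,Xⱼ); the off-diagonal part of the true-score variance is the same as above.
True-score variance = [0.96 + 0.58] − 0.84 = 1.54 − 0.84 = 0.7.
Reliability = 0.7 / 1.16 = 0.603.

0.603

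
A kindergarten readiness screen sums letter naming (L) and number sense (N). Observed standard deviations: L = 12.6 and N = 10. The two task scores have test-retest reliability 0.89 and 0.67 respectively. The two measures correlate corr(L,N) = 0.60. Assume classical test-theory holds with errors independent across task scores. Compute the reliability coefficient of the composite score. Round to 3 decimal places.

Var(L+N) = 12.6² + 10² + 2·[12.6·10·0.60] = 258.76 + 151.2 = 409.96.
Because errors are independent across components, Cov(Tᵢ,Tⱼ) = Cov(Xᵢ,Xⱼ); the off-diagonal part of the true-score variance is the same as above.
True-score variance = [12.6²·0.89 + 10²·0.67] + 151.2 = 208.296 + 151.2 = 359.496.
Reliability = 359.496 / 409.96 = 0.877.

0.877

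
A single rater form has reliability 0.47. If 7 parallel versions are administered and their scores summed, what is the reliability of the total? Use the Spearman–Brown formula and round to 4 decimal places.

ρ_k = kρ / (1 + (k−1)ρ) = 7·0.47 / (1 + 6·0.47) = 3.290 / 3.820 = 0.8613.

0.8613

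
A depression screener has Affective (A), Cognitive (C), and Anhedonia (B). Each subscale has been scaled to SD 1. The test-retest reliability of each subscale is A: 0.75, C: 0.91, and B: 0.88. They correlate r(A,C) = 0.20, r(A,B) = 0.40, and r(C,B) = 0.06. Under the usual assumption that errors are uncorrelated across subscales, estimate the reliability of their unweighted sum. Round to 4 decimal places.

0.8935

Var(A+C+B) = 3 + 2·[0.20 + 0.40 + 0.06] = 3 + 1.32 = 4.32.
With uncorrelated errors the cross-covariances are all true-score covariance, so they carry over unchanged; only the diagonal terms shrink to ρᵢσᵢ².
True-score variance = [0.75 + 0.91 + 0.88] + 1.32 = 2.54 + 1.32 = 3.86.
Reliability = 3.86 / 4.32 = 0.8935.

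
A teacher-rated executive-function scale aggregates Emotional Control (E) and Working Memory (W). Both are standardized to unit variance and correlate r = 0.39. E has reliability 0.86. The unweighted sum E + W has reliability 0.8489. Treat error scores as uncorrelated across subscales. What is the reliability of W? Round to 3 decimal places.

Var(E+W) = 2 + 2·0.39 = 2.780.
True-score variance = ρ_E + ρ_W + 2·0.39, so 0.8489 = (0.86 + ρ_W + 0.78) / 2.780.
ρ_W = 0.8489·2.780 − 0.86 − 0.78 = 0.720.

0.720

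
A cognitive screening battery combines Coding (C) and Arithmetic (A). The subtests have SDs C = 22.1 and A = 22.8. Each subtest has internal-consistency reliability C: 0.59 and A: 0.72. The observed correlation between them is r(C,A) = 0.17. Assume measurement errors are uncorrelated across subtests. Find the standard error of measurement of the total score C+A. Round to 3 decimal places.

18.596

Var(total) = 1008.25 + 171.319 = 1179.57.
True-score variance = 662.447 + 171.319 = 833.766, so reliability = 0.7068.
Error variance = 1179.57 − 833.766 = 345.803; SEM = √345.803 = 18.596.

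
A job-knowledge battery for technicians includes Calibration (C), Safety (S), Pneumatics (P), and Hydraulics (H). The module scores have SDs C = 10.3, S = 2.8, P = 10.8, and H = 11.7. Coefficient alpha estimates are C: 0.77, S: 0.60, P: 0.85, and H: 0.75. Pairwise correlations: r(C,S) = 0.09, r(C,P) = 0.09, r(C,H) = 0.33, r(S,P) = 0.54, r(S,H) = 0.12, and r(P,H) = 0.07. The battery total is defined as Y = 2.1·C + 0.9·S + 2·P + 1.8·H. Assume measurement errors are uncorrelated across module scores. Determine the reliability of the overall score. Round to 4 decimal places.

0.8480

Var(Y) = 2.1²·10.3² + 0.9²·2.8² + 2²·10.8² + 1.8²·11.7² + 2·[1.89·10.3·2.8·0.09 + 4.2·10.3·10.8·0.09 + 3.78·10.3·11.7·0.33 + 1.8·2.8·10.8·0.54 + 1.62·2.8·11.7·0.12 + 3.6·10.8·11.7·0.07] = 1384.29 + 529.766 = 1914.06.
Under uncorrelated errors the observed covariances equal the true-score covariances, so only the own-variance terms attenuate.
True-score variance = [2.1²·10.3²·0.77 + 0.9²·2.8²·0.60 + 2²·10.8²·0.85 + 1.8²·11.7²·0.75] + 529.766 = 1093.28 + 529.766 = 1623.04.
Reliability = 1623.04 / 1914.06 = 0.8480.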